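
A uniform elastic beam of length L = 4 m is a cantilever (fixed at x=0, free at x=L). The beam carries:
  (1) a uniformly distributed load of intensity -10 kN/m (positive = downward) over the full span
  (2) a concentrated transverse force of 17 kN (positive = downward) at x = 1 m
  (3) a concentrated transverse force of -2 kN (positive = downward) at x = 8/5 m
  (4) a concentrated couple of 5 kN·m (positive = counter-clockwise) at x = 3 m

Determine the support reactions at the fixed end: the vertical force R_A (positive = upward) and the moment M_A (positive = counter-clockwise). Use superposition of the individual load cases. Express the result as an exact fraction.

Load 1 — uniform load w=-10 kN/m over full span:
  R_A = wL = (-10)·4 = -40 kN
  M_A = wL²/2 = (-10)·4²/2 = -80 kN·m
Load 2 — point force P=17 kN at a=1 m (b=L-a=3):
  R_A = P = 17 kN
  M_A = Pa = 17·1 = 17 kN·m
Load 3 — point force P=-2 kN at a=8/5 m (b=L-a=12/5):
  R_A = P = (-2) = -2 kN
  M_A = Pa = (-2)·(8/5) = -16/5 kN·m
Load 4 — applied couple M₀=5 kN·m at a=3 m (b=L-a=1):
  R_A = 0 kN
  M_A = -M₀ = -5 kN·m
Superposition: R_A = -25 kN, M_A = -356/5 kN·m

R_A = -25 kN, M_A = -356/5 kN·m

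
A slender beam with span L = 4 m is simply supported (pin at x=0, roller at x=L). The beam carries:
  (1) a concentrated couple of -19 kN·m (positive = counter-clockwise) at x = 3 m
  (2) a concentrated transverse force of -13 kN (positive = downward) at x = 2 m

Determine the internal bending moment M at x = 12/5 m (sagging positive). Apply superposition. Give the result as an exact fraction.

Load 1 — applied couple M₀=-19 kN·m at a=3 m (b=L-a=1):
  M_1 = M₀x/L  [x≤a] = (-19)·(12/5)/4 = -57/5 kN·m
Load 2 — point force P=-13 kN at a=2 m (b=L-a=2):
  M_2 = Pa(L-x)/L  [x>a] = (-13)·2·(4-(12/5))/4 = -52/5 kN·m
Superposition: M = Σ M_i = -109/5 kN·m ≈ -21.800000 kN·m

M(12/5) = -109/5 kN·m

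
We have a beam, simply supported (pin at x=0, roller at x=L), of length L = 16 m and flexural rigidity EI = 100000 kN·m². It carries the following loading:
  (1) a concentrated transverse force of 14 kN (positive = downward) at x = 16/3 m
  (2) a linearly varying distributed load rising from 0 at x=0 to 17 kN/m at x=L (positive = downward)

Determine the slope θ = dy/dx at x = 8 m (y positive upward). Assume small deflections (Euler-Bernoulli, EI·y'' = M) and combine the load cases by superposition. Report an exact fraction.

Load 1 — point force P=14 kN at a=16/3 m (b=L-a=32/3):
  θ_1 = -Pa(2L²-6Lx+3x²+a²)/(6LEI)  [x>a] = -14·(16/3)·(2·16²-6·16·8+3·8²+(16/3)²)/(6·16·100000) = 14/50625 rad
Load 2 — triangular load w₀=17 kN/m (0→w₀ over full span):
  θ_2 = -w₀(7L⁴-30L²x²+15x⁴)/(360LEI) = -17·(7·16⁴-30·16²·8²+15·8⁴)/(360·16·100000) = -119/140625 rad
Superposition: θ = Σ θ_i = -721/1265625 rad ≈ -0.000570 rad

θ(8) = -721/1265625 rad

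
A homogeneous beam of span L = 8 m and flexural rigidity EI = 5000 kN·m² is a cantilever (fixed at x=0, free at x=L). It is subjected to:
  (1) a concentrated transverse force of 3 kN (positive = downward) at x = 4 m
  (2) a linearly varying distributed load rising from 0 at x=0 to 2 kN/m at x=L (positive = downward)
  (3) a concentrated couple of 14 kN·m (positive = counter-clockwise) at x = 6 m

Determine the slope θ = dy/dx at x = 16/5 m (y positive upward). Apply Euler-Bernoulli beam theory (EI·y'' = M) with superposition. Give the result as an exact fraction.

θ(16/5) = -5852/390625 rad

Load 1 — point force P=3 kN at a=4 m (b=L-a=4):
  θ_1 = -Px(2a-x)/(2EI)  [x≤a] = -3·(16/5)·(2·4-(16/5))/(2·5000) = -72/15625 rad
Load 2 — triangular load w₀=2 kN/m (0→w₀ over full span):
  θ_2 = (w₀Lx²/4-w₀L²x/3-w₀x⁴/(24L))/EI = (2·8·(16/5)²/4-2·8²·(16/5)/3-2·(16/5)⁴/(24·8))/5000 = -7552/390625 rad
Load 3 — applied couple M₀=14 kN·m at a=6 m (b=L-a=2):
  θ_3 = M₀x/EI  [x≤a] = 14·(16/5)/5000 = 28/3125 rad
Superposition: θ = Σ θ_i = -5852/390625 rad ≈ -0.014981 rad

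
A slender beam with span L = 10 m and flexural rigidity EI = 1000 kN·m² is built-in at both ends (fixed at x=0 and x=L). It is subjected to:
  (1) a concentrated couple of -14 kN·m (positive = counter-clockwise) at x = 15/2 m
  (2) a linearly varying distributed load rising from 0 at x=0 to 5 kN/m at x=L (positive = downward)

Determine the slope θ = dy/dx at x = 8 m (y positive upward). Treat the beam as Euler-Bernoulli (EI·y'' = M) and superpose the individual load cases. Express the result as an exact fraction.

θ(8) = 97/7500 rad

Load 1 — applied couple M₀=-14 kN·m at a=15/2 m (b=L-a=5/2):
  θ_1 = (R_Ax²/2 - M_Ax - M₀(x-a))/EI  [x>a] with R_A=-63/40, M_A=-35/8 = ((-63/40)·8²/2 - (-35/8)·8 - (-14)·(8-(15/2)))/1000 = -21/2500 rad
Load 2 — triangular load w₀=5 kN/m (0→w₀ over full span):
  θ_2 = -w₀(2x(L-x)(L-2x)(x+2L)+x²(L-x)²)/(120LEI) = -5·(2·8·(10-8)·(10-2·8)·(8+2·10)+8²·(10-8)²)/(120·10·1000) = 8/375 rad
Superposition: θ = Σ θ_i = 97/7500 rad ≈ 0.012933 rad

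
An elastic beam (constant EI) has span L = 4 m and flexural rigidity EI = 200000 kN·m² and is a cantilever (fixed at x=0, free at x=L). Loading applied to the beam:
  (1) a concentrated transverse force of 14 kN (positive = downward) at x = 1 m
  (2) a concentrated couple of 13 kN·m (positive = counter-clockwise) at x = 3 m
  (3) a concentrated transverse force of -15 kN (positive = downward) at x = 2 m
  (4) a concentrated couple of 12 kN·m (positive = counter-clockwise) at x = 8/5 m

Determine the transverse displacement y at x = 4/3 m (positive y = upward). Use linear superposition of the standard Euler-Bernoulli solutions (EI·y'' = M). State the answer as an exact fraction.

y(4/3) = 971/5400000 m

Load 1 — point force P=14 kN at a=1 m (b=L-a=3):
  y_1 = -Pa²(3x-a)/(6EI)  [x>a] = -14·1²·(3·(4/3)-1)/(6·200000) = -7/200000 m
Load 2 — applied couple M₀=13 kN·m at a=3 m (b=L-a=1):
  y_2 = M₀x²/(2EI)  [x≤a] = 13·(4/3)²/(2·200000) = 13/225000 m
Load 3 — point force P=-15 kN at a=2 m (b=L-a=2):
  y_3 = -Px²(3a-x)/(6EI)  [x≤a] = -(-15)·(4/3)²·(3·2-(4/3))/(6·200000) = 7/67500 m
Load 4 — applied couple M₀=12 kN·m at a=8/5 m (b=L-a=12/5):
  y_4 = M₀x²/(2EI)  [x≤a] = 12·(4/3)²/(2·200000) = 1/18750 m
Superposition: y = Σ y_i = 971/5400000 m ≈ 0.000180 m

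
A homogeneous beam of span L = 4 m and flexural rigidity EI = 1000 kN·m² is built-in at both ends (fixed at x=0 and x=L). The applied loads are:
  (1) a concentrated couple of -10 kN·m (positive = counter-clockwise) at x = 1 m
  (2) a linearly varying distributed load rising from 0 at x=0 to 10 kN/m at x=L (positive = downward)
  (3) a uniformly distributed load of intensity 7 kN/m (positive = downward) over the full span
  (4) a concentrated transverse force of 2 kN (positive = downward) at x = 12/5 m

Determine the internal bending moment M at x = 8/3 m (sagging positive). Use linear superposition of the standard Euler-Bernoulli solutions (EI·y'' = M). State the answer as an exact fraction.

M(8/3) = 573281/81000 kN·m

Load 1 — applied couple M₀=-10 kN·m at a=1 m (b=L-a=3):
  M_1 = R_Ax - M_A - M₀  [x>a] with R_A=-45/16, M_A=15/8 = (-45/16)·(8/3) - (15/8) - (-10) = 5/8 kN·m
Load 2 — triangular load w₀=10 kN/m (0→w₀ over full span):
  M_2 = 3w₀Lx/20 - w₀L²/30 - w₀x³/(6L) = 3·10·4·(8/3)/20 - 10·4²/30 - 10·(8/3)³/(6·4) = 224/81 kN·m
Load 3 — uniform load w=7 kN/m over full span:
  M_3 = wLx/2 - wL²/12 - wx²/2 = 7·4·(8/3)/2 - 7·4²/12 - 7·(8/3)²/2 = 28/9 kN·m
Load 4 — point force P=2 kN at a=12/5 m (b=L-a=8/5):
  M_4 = Pa²(a+3b)(L-x)/L³ - Pa²b/L²  [x>a] = 2·(12/5)²·((12/5)+3·(8/5))·(4-(8/3))/4³ - 2·(12/5)²·(8/5)/4² = 72/125 kN·m
Superposition: M = Σ M_i = 573281/81000 kN·m ≈ 7.077543 kN·m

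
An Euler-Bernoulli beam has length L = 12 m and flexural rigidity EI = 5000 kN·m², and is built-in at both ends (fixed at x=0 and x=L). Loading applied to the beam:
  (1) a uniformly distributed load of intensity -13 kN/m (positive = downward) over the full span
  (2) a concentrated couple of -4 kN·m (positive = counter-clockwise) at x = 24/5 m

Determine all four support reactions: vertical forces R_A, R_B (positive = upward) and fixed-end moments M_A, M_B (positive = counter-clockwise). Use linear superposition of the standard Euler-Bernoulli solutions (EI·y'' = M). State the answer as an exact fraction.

R_A = -1962/25 kN, M_A = -3912/25 kN·m, R_B = -1938/25 kN, M_B = 3868/25 kN·m

Load 1 — uniform load w=-13 kN/m over full span:
  R_A = wL/2 = (-13)·12/2 = -78 kN
  M_A = wL²/12 = (-13)·12²/12 = -156 kN·m
  R_B = wL/2 = (-13)·12/2 = -78 kN
  M_B = -wL²/12 = -(-13)·12²/12 = 156 kN·m
Load 2 — applied couple M₀=-4 kN·m at a=24/5 m (b=L-a=36/5):
  R_A = 6M₀ab/L³ = 6·(-4)·(24/5)·(36/5)/12³ = -12/25 kN
  M_A = M₀b(2a-b)/L² = (-4)·(36/5)·(2·(24/5)-(36/5))/12² = -12/25 kN·m
  R_B = -6M₀ab/L³ = -6·(-4)·(24/5)·(36/5)/12³ = 12/25 kN
  M_B = M₀a(2b-a)/L² = (-4)·(24/5)·(2·(36/5)-(24/5))/12² = -32/25 kN·m
Superposition: R_A = -1962/25 kN, M_A = -3912/25 kN·m, R_B = -1938/25 kN, M_B = 3868/25 kN·m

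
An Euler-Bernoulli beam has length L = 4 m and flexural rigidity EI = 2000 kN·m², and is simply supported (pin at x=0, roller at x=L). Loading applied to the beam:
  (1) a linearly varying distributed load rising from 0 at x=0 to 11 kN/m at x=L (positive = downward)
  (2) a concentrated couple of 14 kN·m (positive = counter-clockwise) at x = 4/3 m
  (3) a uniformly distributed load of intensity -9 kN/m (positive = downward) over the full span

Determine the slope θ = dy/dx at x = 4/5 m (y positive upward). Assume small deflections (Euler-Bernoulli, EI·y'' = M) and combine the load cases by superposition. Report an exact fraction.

θ(4/5) = 4166/703125 rad

Load 1 — triangular load w₀=11 kN/m (0→w₀ over full span):
  θ_1 = -w₀(7L⁴-30L²x²+15x⁴)/(360LEI) = -11·(7·4⁴-30·4²·(4/5)²+15·(4/5)⁴)/(360·4·2000) = -4004/703125 rad
Load 2 — applied couple M₀=14 kN·m at a=4/3 m (b=L-a=8/3):
  θ_2 = (M₀x²/(2L)+C₁)/EI  [x≤a] with C₁=M₀(3b²-L²)/(6L)=28/9 = (14·(4/5)²/(2·4)+(28/9))/2000 = 119/56250 rad
Load 3 — uniform load w=-9 kN/m over full span:
  θ_3 = -w(L³-6Lx²+4x³)/(24EI) = -(-9)·(4³-6·4·(4/5)²+4·(4/5)³)/(24·2000) = 297/31250 rad
Superposition: θ = Σ θ_i = 4166/703125 rad ≈ 0.005925 rad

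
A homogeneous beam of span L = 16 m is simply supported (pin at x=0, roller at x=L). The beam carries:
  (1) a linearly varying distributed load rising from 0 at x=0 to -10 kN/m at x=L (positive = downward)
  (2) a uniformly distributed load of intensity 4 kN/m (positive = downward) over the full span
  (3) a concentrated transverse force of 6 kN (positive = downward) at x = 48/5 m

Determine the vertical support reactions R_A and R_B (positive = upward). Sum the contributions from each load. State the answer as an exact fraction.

R_A = 116/15 kN, R_B = -266/15 kN

Load 1 — triangular load w₀=-10 kN/m (0→w₀ over full span):
  R_A = w₀L/6 = (-10)·16/6 = -80/3 kN
  R_B = w₀L/3 = (-10)·16/3 = -160/3 kN
Load 2 — uniform load w=4 kN/m over full span:
  R_A = wL/2 = 4·16/2 = 32 kN
  R_B = wL/2 = 4·16/2 = 32 kN
Load 3 — point force P=6 kN at a=48/5 m (b=L-a=32/5):
  R_A = Pb/L = 6·(32/5)/16 = 12/5 kN
  R_B = Pa/L = 6·(48/5)/16 = 18/5 kN
Superposition: R_A = 116/15 kN, R_B = -266/15 kN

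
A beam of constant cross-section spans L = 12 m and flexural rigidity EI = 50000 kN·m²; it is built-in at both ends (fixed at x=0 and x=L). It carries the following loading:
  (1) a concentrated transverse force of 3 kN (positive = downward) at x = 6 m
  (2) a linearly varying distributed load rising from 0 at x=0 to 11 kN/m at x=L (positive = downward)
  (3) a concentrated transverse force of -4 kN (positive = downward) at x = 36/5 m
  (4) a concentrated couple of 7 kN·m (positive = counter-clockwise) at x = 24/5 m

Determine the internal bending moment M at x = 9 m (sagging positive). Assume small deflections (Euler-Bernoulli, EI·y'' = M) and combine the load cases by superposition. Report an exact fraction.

M(9) = 12881/1000 kN·m

Load 1 — point force P=3 kN at a=6 m (b=L-a=6):
  M_1 = Pa²(a+3b)(L-x)/L³ - Pa²b/L²  [x>a] = 3·6²·(6+3·6)·(12-9)/12³ - 3·6²·6/12² = 0 kN·m
Load 2 — triangular load w₀=11 kN/m (0→w₀ over full span):
  M_2 = 3w₀Lx/20 - w₀L²/30 - w₀x³/(6L) = 3·11·12·9/20 - 11·12²/30 - 11·9³/(6·12) = 561/40 kN·m
Load 3 — point force P=-4 kN at a=36/5 m (b=L-a=24/5):
  M_3 = Pa²(a+3b)(L-x)/L³ - Pa²b/L²  [x>a] = (-4)·(36/5)²·((36/5)+3·(24/5))·(12-9)/12³ - (-4)·(36/5)²·(24/5)/12² = -108/125 kN·m
Load 4 — applied couple M₀=7 kN·m at a=24/5 m (b=L-a=36/5):
  M_4 = R_Ax - M_A - M₀  [x>a] with R_A=21/25, M_A=21/25 = (21/25)·9 - (21/25) - 7 = -7/25 kN·m
Superposition: M = Σ M_i = 12881/1000 kN·m ≈ 12.881000 kN·m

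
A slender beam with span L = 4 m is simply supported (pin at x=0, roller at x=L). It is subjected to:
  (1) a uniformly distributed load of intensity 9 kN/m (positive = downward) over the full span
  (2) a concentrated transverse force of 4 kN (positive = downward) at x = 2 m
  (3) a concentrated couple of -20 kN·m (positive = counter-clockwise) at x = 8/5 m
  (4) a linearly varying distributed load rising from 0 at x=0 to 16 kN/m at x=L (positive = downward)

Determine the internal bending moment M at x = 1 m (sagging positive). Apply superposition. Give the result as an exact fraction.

Load 1 — uniform load w=9 kN/m over full span:
  M_1 = wx(L-x)/2 = 9·1·(4-1)/2 = 27/2 kN·m
Load 2 — point force P=4 kN at a=2 m (b=L-a=2):
  M_2 = Pbx/L  [x≤a] = 4·2·1/4 = 2 kN·m
Load 3 — applied couple M₀=-20 kN·m at a=8/5 m (b=L-a=12/5):
  M_3 = M₀x/L  [x≤a] = (-20)·1/4 = -5 kN·m
Load 4 — triangular load w₀=16 kN/m (0→w₀ over full span):
  M_4 = w₀Lx/6 - w₀x³/(6L) = 16·4·1/6 - 16·1³/(6·4) = 10 kN·m
Superposition: M = Σ M_i = 41/2 kN·m ≈ 20.500000 kN·m

M(1) = 41/2 kN·m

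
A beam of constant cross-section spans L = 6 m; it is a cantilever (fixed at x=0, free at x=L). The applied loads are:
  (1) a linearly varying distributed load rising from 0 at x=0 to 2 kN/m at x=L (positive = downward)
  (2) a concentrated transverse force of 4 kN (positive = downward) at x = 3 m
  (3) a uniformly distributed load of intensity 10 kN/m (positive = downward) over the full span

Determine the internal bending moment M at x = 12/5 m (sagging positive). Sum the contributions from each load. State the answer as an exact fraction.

M(12/5) = -9696/125 kN·m

Load 1 — triangular load w₀=2 kN/m (0→w₀ over full span):
  M_1 = w₀Lx/2 - w₀L²/3 - w₀x³/(6L) = 2·6·(12/5)/2 - 2·6²/3 - 2·(12/5)³/(6·6) = -1296/125 kN·m
Load 2 — point force P=4 kN at a=3 m (b=L-a=3):
  M_2 = -P(a-x)  [x≤a] = -4·(3-(12/5)) = -12/5 kN·m
Load 3 — uniform load w=10 kN/m over full span:
  M_3 = -w(L-x)²/2 = -10·(6-(12/5))²/2 = -324/5 kN·m
Superposition: M = Σ M_i = -9696/125 kN·m ≈ -77.568000 kN·m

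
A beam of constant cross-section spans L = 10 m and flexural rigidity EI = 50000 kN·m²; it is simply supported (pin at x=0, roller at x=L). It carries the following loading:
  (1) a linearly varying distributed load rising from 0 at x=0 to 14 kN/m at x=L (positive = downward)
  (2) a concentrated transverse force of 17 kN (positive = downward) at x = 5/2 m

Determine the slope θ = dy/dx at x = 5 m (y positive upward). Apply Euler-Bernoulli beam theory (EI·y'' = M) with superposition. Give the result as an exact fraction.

Load 1 — triangular load w₀=14 kN/m (0→w₀ over full span):
  θ_1 = -w₀(7L⁴-30L²x²+15x⁴)/(360LEI) = -14·(7·10⁴-30·10²·5²+15·5⁴)/(360·10·50000) = -49/144000 rad
Load 2 — point force P=17 kN at a=5/2 m (b=L-a=15/2):
  θ_2 = -Pa(2L²-6Lx+3x²+a²)/(6LEI)  [x>a] = -17·(5/2)·(2·10²-6·10·5+3·5²+(5/2)²)/(6·10·50000) = 17/64000 rad
Superposition: θ = Σ θ_i = -43/576000 rad ≈ -0.000075 rad

θ(5) = -43/576000 rad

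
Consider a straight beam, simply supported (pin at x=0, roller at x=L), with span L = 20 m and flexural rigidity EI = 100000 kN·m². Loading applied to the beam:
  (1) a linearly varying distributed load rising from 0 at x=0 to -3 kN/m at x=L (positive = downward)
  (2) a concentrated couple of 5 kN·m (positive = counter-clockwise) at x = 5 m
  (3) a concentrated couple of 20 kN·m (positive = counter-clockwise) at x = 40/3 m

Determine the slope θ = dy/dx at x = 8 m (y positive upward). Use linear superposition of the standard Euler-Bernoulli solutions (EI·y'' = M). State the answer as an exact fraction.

θ(8) = 59141/36000000 rad

Load 1 — triangular load w₀=-3 kN/m (0→w₀ over full span):
  θ_1 = -w₀(7L⁴-30L²x²+15x⁴)/(360LEI) = -(-3)·(7·20⁴-30·20²·8²+15·8⁴)/(360·20·100000) = 323/187500 rad
Load 2 — applied couple M₀=5 kN·m at a=5 m (b=L-a=15):
  θ_2 = (M₀x²/(2L)-M₀(x-a)+C₁)/EI  [x>a] with C₁=M₀(3b²-L²)/(6L)=275/24 = (5·8²/(2·20)-5·(8-5)+(275/24))/100000 = 107/2400000 rad
Load 3 — applied couple M₀=20 kN·m at a=40/3 m (b=L-a=20/3):
  θ_3 = (M₀x²/(2L)+C₁)/EI  [x≤a] with C₁=M₀(3b²-L²)/(6L)=-400/9 = (20·8²/(2·20)+(-400/9))/100000 = -7/56250 rad
Superposition: θ = Σ θ_i = 59141/36000000 rad ≈ 0.001643 rad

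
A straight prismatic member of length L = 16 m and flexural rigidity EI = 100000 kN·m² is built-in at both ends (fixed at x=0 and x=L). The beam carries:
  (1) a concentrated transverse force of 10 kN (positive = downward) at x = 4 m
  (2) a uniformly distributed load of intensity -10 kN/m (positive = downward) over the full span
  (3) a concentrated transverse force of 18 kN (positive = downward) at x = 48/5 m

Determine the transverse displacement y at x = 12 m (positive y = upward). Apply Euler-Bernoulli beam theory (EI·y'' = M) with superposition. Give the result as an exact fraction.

Load 1 — point force P=10 kN at a=4 m (b=L-a=12):
  y_1 = -Pa²(L-x)²(3bL-(3b+a)(L-x))/(6L³EI)  [x>a] = -10·4²·(16-12)²·(3·12·16-(3·12+4)·(16-12))/(6·16³·100000) = -13/30000 m
Load 2 — uniform load w=-10 kN/m over full span:
  y_2 = -wx²(L-x)²/(24EI) = -(-10)·12²·(16-12)²/(24·100000) = 6/625 m
Load 3 — point force P=18 kN at a=48/5 m (b=L-a=32/5):
  y_3 = -Pa²(L-x)²(3bL-(3b+a)(L-x))/(6L³EI)  [x>a] = -18·(48/5)²·(16-12)²·(3·(32/5)·16-(3·(32/5)+(48/5))·(16-12))/(6·16³·100000) = -162/78125 m
Superposition: y = Σ y_i = 26599/3750000 m ≈ 0.007093 m

y(12) = 26599/3750000 m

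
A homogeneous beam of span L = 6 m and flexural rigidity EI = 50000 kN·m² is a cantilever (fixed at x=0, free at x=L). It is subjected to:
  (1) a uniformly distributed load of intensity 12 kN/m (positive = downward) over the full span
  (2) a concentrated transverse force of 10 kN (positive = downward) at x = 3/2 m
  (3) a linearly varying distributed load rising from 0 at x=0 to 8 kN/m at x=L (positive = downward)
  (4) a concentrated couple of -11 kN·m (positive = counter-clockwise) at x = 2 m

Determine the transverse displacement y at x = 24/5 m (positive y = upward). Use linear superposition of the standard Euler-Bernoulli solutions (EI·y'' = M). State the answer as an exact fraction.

y(24/5) = -281309419/6250000000 m

Load 1 — uniform load w=12 kN/m over full span:
  y_1 = -wx²(x²-4Lx+6L²)/(24EI) = -12·(24/5)²·((24/5)²-4·6·(24/5)+6·6²)/(24·50000) = -55728/1953125 m
Load 2 — point force P=10 kN at a=3/2 m (b=L-a=9/2):
  y_2 = -Pa²(3x-a)/(6EI)  [x>a] = -10·(3/2)²·(3·(24/5)-(3/2))/(6·50000) = -387/400000 m
Load 3 — triangular load w₀=8 kN/m (0→w₀ over full span):
  y_3 = (w₀Lx³/12-w₀L²x²/6-w₀x⁵/(120L))/EI = (8·6·(24/5)³/12-8·6²·(24/5)²/6-8·(24/5)⁵/(120·6))/50000 = -675648/48828125 m
Load 4 — applied couple M₀=-11 kN·m at a=2 m (b=L-a=4):
  y_4 = M₀a(2x-a)/(2EI)  [x>a] = (-11)·2·(2·(24/5)-2)/(2·50000) = -209/125000 m
Superposition: y = Σ y_i = -281309419/6250000000 m ≈ -0.045010 m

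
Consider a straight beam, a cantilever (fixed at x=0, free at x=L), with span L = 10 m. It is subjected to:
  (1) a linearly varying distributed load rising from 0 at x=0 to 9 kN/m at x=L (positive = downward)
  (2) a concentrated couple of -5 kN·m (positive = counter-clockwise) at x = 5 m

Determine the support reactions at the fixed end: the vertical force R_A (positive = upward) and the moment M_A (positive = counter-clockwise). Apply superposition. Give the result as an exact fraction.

Load 1 — triangular load w₀=9 kN/m (0→w₀ over full span):
  R_A = w₀L/2 = 9·10/2 = 45 kN
  M_A = w₀L²/3 = 9·10²/3 = 300 kN·m
Load 2 — applied couple M₀=-5 kN·m at a=5 m (b=L-a=5):
  R_A = 0 kN
  M_A = -M₀ = -(-5) = 5 kN·m
Superposition: R_A = 45 kN, M_A = 305 kN·m

R_A = 45 kN, M_A = 305 kN·m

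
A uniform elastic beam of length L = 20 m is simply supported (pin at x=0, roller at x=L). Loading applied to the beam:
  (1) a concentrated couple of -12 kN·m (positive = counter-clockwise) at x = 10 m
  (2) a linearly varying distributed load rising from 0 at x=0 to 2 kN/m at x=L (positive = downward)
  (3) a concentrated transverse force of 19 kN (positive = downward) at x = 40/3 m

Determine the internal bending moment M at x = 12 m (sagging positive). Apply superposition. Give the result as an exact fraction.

Load 1 — applied couple M₀=-12 kN·m at a=10 m (b=L-a=10):
  M_1 = M₀x/L - M₀  [x>a] = (-12)·12/20 - (-12) = 24/5 kN·m
Load 2 — triangular load w₀=2 kN/m (0→w₀ over full span):
  M_2 = w₀Lx/6 - w₀x³/(6L) = 2·20·12/6 - 2·12³/(6·20) = 256/5 kN·m
Load 3 — point force P=19 kN at a=40/3 m (b=L-a=20/3):
  M_3 = Pbx/L  [x≤a] = 19·(20/3)·12/20 = 76 kN·m
Superposition: M = Σ M_i = 132 kN·m ≈ 132.000000 kN·m

M(12) = 132 kN·m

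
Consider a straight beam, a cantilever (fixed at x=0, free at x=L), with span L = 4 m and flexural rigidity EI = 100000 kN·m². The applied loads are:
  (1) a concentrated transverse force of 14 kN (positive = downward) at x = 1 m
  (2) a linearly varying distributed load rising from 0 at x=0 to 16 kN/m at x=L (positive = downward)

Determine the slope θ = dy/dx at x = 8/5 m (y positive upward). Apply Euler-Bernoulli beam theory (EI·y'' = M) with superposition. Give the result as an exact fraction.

θ(8/5) = -64791/62500000 rad

Load 1 — point force P=14 kN at a=1 m (b=L-a=3):
  θ_1 = -Pa²/(2EI)  [x>a] = -14·1²/(2·100000) = -7/100000 rad
Load 2 — triangular load w₀=16 kN/m (0→w₀ over full span):
  θ_2 = (w₀Lx²/4-w₀L²x/3-w₀x⁴/(24L))/EI = (16·4·(8/5)²/4-16·4²·(8/5)/3-16·(8/5)⁴/(24·4))/100000 = -1888/1953125 rad
Superposition: θ = Σ θ_i = -64791/62500000 rad ≈ -0.001037 rad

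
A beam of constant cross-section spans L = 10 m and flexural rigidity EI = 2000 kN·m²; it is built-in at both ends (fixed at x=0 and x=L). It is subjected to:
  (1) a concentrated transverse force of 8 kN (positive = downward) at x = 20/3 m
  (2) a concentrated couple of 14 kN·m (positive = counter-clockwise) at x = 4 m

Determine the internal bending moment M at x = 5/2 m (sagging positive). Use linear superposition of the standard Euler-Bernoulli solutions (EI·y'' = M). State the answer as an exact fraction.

Load 1 — point force P=8 kN at a=20/3 m (b=L-a=10/3):
  M_1 = Pb²(3a+b)x/L³ - Pab²/L²  [x≤a] = 8·(10/3)²·(3·(20/3)+(10/3))·(5/2)/10³ - 8·(20/3)·(10/3)²/10² = -20/27 kN·m
Load 2 — applied couple M₀=14 kN·m at a=4 m (b=L-a=6):
  M_2 = R_Ax - M_A  [x≤a] with R_A=252/125, M_A=42/25 = (252/125)·(5/2) - (42/25) = 84/25 kN·m
Superposition: M = Σ M_i = 1768/675 kN·m ≈ 2.619259 kN·m

M(5/2) = 1768/675 kN·m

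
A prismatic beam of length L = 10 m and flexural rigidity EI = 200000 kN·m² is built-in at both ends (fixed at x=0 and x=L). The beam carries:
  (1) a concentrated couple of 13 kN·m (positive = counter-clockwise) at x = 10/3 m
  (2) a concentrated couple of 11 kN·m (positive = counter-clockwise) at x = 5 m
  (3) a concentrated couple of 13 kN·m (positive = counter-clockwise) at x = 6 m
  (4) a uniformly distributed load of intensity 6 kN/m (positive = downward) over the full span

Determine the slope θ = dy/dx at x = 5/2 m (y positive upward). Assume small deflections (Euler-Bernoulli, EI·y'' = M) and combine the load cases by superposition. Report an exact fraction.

θ(5/2) = -22909/96000000 rad

Load 1 — applied couple M₀=13 kN·m at a=10/3 m (b=L-a=20/3):
  θ_1 = (R_Ax²/2 - M_Ax)/EI  [x≤a] with R_A=26/15, M_A=0 = ((26/15)·(5/2)²/2 - 0·(5/2))/200000 = 13/480000 rad
Load 2 — applied couple M₀=11 kN·m at a=5 m (b=L-a=5):
  θ_2 = (R_Ax²/2 - M_Ax)/EI  [x≤a] with R_A=33/20, M_A=11/4 = ((33/20)·(5/2)²/2 - (11/4)·(5/2))/200000 = -11/1280000 rad
Load 3 — applied couple M₀=13 kN·m at a=6 m (b=L-a=4):
  θ_3 = (R_Ax²/2 - M_Ax)/EI  [x≤a] with R_A=234/125, M_A=104/25 = ((234/125)·(5/2)²/2 - (104/25)·(5/2))/200000 = -91/4000000 rad
Load 4 — uniform load w=6 kN/m over full span:
  θ_4 = -wx(L-x)(L-2x)/(12EI) = -6·(5/2)·(10-(5/2))·(10-2·(5/2))/(12·200000) = -3/12800 rad
Superposition: θ = Σ θ_i = -22909/96000000 rad ≈ -0.000239 rad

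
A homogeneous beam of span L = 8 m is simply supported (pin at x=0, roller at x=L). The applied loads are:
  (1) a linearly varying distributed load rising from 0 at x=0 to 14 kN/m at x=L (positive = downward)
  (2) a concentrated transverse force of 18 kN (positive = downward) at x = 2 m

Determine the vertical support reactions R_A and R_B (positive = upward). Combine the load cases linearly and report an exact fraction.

R_A = 193/6 kN, R_B = 251/6 kN

Load 1 — triangular load w₀=14 kN/m (0→w₀ over full span):
  R_A = w₀L/6 = 14·8/6 = 56/3 kN
  R_B = w₀L/3 = 14·8/3 = 112/3 kN
Load 2 — point force P=18 kN at a=2 m (b=L-a=6):
  R_A = Pb/L = 18·6/8 = 27/2 kN
  R_B = Pa/L = 18·2/8 = 9/2 kN
Superposition: R_A = 193/6 kN, R_B = 251/6 kN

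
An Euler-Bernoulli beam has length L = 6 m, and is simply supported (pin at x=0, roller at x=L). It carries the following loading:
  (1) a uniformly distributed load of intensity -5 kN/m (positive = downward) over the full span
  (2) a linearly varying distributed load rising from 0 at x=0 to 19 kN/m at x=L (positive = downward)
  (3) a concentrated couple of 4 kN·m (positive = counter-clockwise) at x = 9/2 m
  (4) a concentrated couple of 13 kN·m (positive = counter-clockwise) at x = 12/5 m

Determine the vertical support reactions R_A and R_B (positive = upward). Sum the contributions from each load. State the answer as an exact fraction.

R_A = 41/6 kN, R_B = 121/6 kN

Load 1 — uniform load w=-5 kN/m over full span:
  R_A = wL/2 = (-5)·6/2 = -15 kN
  R_B = wL/2 = (-5)·6/2 = -15 kN
Load 2 — triangular load w₀=19 kN/m (0→w₀ over full span):
  R_A = w₀L/6 = 19·6/6 = 19 kN
  R_B = w₀L/3 = 19·6/3 = 38 kN
Load 3 — applied couple M₀=4 kN·m at a=9/2 m (b=L-a=3/2):
  R_A = M₀/L = 4/6 = 2/3 kN
  R_B = -M₀/L = -4/6 = -2/3 kN
Load 4 — applied couple M₀=13 kN·m at a=12/5 m (b=L-a=18/5):
  R_A = M₀/L = 13/6 kN
  R_B = -M₀/L = -13/6 kN
Superposition: R_A = 41/6 kN, R_B = 121/6 kN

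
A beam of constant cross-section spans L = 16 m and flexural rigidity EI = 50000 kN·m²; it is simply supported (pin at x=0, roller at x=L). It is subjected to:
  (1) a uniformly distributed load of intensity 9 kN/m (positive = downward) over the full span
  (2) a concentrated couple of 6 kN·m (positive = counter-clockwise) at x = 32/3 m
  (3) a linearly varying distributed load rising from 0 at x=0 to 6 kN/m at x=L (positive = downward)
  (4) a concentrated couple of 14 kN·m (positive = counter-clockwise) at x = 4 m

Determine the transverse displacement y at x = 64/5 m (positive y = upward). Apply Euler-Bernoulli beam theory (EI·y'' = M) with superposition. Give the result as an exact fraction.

y(64/5) = -17830553/146484375 m

Load 1 — uniform load w=9 kN/m over full span:
  y_1 = -wx(L³-2Lx²+x³)/(24EI) = -9·(64/5)·(16³-2·16·(64/5)²+(64/5)³)/(24·50000) = -178176/1953125 m
Load 2 — applied couple M₀=6 kN·m at a=32/3 m (b=L-a=16/3):
  y_2 = (M₀x³/(6L)-M₀(x-a)²/2+C₁x)/EI  [x>a] with C₁=M₀(3b²-L²)/(6L)=-32/3 = (6·(64/5)³/(6·16)-6·((64/5)-(32/3))²/2+(-32/3)·(64/5))/50000 = -448/1171875 m
Load 3 — triangular load w₀=6 kN/m (0→w₀ over full span):
  y_3 = -w₀x(7L⁴-10L²x²+3x⁴)/(360LEI) = -6·(64/5)·(7·16⁴-10·16²·(64/5)²+3·(64/5)⁴)/(360·16·50000) = -1560576/48828125 m
Load 4 — applied couple M₀=14 kN·m at a=4 m (b=L-a=12):
  y_4 = (M₀x³/(6L)-M₀(x-a)²/2+C₁x)/EI  [x>a] with C₁=M₀(3b²-L²)/(6L)=77/3 = (14·(64/5)³/(6·16)-14·((64/5)-4)²/2+(77/3)·(64/5))/50000 = 721/390625 m
Superposition: y = Σ y_i = -17830553/146484375 m ≈ -0.121723 m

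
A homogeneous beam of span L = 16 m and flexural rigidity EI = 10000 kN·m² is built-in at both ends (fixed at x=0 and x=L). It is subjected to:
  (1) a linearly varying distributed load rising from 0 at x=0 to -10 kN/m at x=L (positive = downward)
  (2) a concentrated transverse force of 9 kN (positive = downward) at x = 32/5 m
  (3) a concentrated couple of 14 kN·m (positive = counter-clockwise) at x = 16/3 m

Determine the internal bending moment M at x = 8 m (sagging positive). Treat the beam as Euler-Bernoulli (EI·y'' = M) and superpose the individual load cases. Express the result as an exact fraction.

M(8) = -1162/25 kN·m

Load 1 — triangular load w₀=-10 kN/m (0→w₀ over full span):
  M_1 = 3w₀Lx/20 - w₀L²/30 - w₀x³/(6L) = 3·(-10)·16·8/20 - (-10)·16²/30 - (-10)·8³/(6·16) = -160/3 kN·m
Load 2 — point force P=9 kN at a=32/5 m (b=L-a=48/5):
  M_2 = Pa²(a+3b)(L-x)/L³ - Pa²b/L²  [x>a] = 9·(32/5)²·((32/5)+3·(48/5))·(16-8)/16³ - 9·(32/5)²·(48/5)/16² = 288/25 kN·m
Load 3 — applied couple M₀=14 kN·m at a=16/3 m (b=L-a=32/3):
  M_3 = R_Ax - M_A - M₀  [x>a] with R_A=7/6, M_A=0 = (7/6)·8 - 0 - 14 = -14/3 kN·m
Superposition: M = Σ M_i = -1162/25 kN·m ≈ -46.480000 kN·m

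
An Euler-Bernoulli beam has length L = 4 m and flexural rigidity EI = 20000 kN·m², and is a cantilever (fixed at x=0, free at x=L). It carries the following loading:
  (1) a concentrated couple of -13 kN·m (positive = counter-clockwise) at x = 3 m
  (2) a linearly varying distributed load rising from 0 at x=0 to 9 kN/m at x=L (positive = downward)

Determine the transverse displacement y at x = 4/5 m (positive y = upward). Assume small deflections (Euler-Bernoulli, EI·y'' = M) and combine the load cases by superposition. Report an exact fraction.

y(4/5) = -35137/39062500 m

Load 1 — applied couple M₀=-13 kN·m at a=3 m (b=L-a=1):
  y_1 = M₀x²/(2EI)  [x≤a] = (-13)·(4/5)²/(2·20000) = -13/62500 m
Load 2 — triangular load w₀=9 kN/m (0→w₀ over full span):
  y_2 = (w₀Lx³/12-w₀L²x²/6-w₀x⁵/(120L))/EI = (9·4·(4/5)³/12-9·4²·(4/5)²/6-9·(4/5)⁵/(120·4))/20000 = -6753/9765625 m
Superposition: y = Σ y_i = -35137/39062500 m ≈ -0.000900 m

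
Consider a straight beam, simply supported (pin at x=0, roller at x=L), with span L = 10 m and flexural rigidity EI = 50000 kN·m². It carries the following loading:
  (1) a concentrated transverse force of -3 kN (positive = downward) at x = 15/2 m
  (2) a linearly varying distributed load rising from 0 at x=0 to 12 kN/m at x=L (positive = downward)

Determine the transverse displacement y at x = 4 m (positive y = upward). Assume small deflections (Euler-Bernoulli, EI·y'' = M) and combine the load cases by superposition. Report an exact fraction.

y(4) = -138273/10000000 m

Load 1 — point force P=-3 kN at a=15/2 m (b=L-a=5/2):
  y_1 = -Pbx(L²-b²-x²)/(6LEI)  [x≤a] = -(-3)·(5/2)·4·(10²-(5/2)²-4²)/(6·10·50000) = 311/400000 m
Load 2 — triangular load w₀=12 kN/m (0→w₀ over full span):
  y_2 = -w₀x(7L⁴-10L²x²+3x⁴)/(360LEI) = -12·4·(7·10⁴-10·10²·4²+3·4⁴)/(360·10·50000) = -1141/78125 m
Superposition: y = Σ y_i = -138273/10000000 m ≈ -0.013827 m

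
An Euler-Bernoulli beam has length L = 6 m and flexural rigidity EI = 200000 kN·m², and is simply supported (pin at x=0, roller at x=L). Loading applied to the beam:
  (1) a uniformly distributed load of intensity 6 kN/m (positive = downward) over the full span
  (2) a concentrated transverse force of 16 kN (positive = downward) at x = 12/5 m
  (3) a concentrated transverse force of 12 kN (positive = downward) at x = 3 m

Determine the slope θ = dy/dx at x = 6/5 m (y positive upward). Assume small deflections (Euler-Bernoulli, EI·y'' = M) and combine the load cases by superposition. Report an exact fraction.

Load 1 — uniform load w=6 kN/m over full span:
  θ_1 = -w(L³-6Lx²+4x³)/(24EI) = -6·(6³-6·6·(6/5)²+4·(6/5)³)/(24·200000) = -2673/12500000 rad
Load 2 — point force P=16 kN at a=12/5 m (b=L-a=18/5):
  θ_2 = -Pb(L²-b²-3x²)/(6LEI)  [x≤a] = -16·(18/5)·(6²-(18/5)²-3·(6/5)²)/(6·6·200000) = -117/781250 rad
Load 3 — point force P=12 kN at a=3 m (b=L-a=3):
  θ_3 = -Pb(L²-b²-3x²)/(6LEI)  [x≤a] = -12·3·(6²-3²-3·(6/5)²)/(6·6·200000) = -567/5000000 rad
Superposition: θ = Σ θ_i = -477/1000000 rad ≈ -0.000477 rad

θ(6/5) = -477/1000000 rad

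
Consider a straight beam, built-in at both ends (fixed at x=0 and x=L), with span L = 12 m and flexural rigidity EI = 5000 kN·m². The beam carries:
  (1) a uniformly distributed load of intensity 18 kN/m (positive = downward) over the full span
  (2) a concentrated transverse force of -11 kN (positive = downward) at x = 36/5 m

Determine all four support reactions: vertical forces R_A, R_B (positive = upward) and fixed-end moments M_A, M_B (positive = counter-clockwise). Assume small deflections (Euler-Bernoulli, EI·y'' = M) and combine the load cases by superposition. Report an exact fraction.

Load 1 — uniform load w=18 kN/m over full span:
  R_A = wL/2 = 18·12/2 = 108 kN
  M_A = wL²/12 = 18·12²/12 = 216 kN·m
  R_B = wL/2 = 18·12/2 = 108 kN
  M_B = -wL²/12 = -18·12²/12 = -216 kN·m
Load 2 — point force P=-11 kN at a=36/5 m (b=L-a=24/5):
  R_A = Pb²(3a+b)/L³ = (-11)·(24/5)²·(3·(36/5)+(24/5))/12³ = -484/125 kN
  M_A = Pab²/L² = (-11)·(36/5)·(24/5)²/12² = -1584/125 kN·m
  R_B = Pa²(a+3b)/L³ = (-11)·(36/5)²·((36/5)+3·(24/5))/12³ = -891/125 kN
  M_B = -Pa²b/L² = -(-11)·(36/5)²·(24/5)/12² = 2376/125 kN·m
Superposition: R_A = 13016/125 kN, M_A = 25416/125 kN·m, R_B = 12609/125 kN, M_B = -24624/125 kN·m

R_A = 13016/125 kN, M_A = 25416/125 kN·m, R_B = 12609/125 kN, M_B = -24624/125 kN·m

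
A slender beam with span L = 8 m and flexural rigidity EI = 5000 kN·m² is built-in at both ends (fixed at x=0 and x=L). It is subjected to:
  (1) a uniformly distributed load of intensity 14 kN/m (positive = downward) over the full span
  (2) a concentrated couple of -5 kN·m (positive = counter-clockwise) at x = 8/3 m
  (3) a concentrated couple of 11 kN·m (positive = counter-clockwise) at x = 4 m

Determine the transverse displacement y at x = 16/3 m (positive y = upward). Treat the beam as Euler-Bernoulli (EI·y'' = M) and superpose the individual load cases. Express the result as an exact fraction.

Load 1 — uniform load w=14 kN/m over full span:
  y_1 = -wx²(L-x)²/(24EI) = -14·(16/3)²·(8-(16/3))²/(24·5000) = -3584/151875 m
Load 2 — applied couple M₀=-5 kN·m at a=8/3 m (b=L-a=16/3):
  y_2 = (R_Ax³/6 - M_Ax²/2 - M₀(x-a)²/2)/EI  [x>a] with R_A=-5/6, M_A=0 = ((-5/6)·(16/3)³/6 - 0·(16/3)²/2 - (-5)·((16/3)-(8/3))²/2)/5000 = -4/6075 m
Load 3 — applied couple M₀=11 kN·m at a=4 m (b=L-a=4):
  y_3 = (R_Ax³/6 - M_Ax²/2 - M₀(x-a)²/2)/EI  [x>a] with R_A=33/16, M_A=11/4 = ((33/16)·(16/3)³/6 - (11/4)·(16/3)²/2 - 11·((16/3)-4)²/2)/5000 = 11/16875 m
Superposition: y = Σ y_i = -239/10125 m ≈ -0.023605 m

y(16/3) = -239/10125 m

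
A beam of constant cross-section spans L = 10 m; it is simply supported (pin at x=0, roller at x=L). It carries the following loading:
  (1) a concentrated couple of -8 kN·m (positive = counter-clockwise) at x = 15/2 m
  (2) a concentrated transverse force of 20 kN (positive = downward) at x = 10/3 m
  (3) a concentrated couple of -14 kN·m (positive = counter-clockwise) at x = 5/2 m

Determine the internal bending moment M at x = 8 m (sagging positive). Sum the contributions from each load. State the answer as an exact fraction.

M(8) = 266/15 kN·m

Load 1 — applied couple M₀=-8 kN·m at a=15/2 m (b=L-a=5/2):
  M_1 = M₀x/L - M₀  [x>a] = (-8)·8/10 - (-8) = 8/5 kN·m
Load 2 — point force P=20 kN at a=10/3 m (b=L-a=20/3):
  M_2 = Pa(L-x)/L  [x>a] = 20·(10/3)·(10-8)/10 = 40/3 kN·m
Load 3 — applied couple M₀=-14 kN·m at a=5/2 m (b=L-a=15/2):
  M_3 = M₀x/L - M₀  [x>a] = (-14)·8/10 - (-14) = 14/5 kN·m
Superposition: M = Σ M_i = 266/15 kN·m ≈ 17.733333 kN·m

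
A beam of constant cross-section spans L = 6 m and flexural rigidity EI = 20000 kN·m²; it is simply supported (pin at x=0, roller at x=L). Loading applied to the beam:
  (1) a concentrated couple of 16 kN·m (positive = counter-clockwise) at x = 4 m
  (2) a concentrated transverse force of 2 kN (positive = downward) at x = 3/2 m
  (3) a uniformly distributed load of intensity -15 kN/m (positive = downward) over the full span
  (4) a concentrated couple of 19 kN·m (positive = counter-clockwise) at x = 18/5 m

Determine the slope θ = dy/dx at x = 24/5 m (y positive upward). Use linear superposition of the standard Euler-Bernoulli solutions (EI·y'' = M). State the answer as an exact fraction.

θ(24/5) = -112097/24000000 rad

Load 1 — applied couple M₀=16 kN·m at a=4 m (b=L-a=2):
  θ_1 = (M₀x²/(2L)-M₀(x-a)+C₁)/EI  [x>a] with C₁=M₀(3b²-L²)/(6L)=-32/3 = (16·(24/5)²/(2·6)-16·((24/5)-4)+(-32/3))/20000 = 17/46875 rad
Load 2 — point force P=2 kN at a=3/2 m (b=L-a=9/2):
  θ_2 = -Pa(2L²-6Lx+3x²+a²)/(6LEI)  [x>a] = -2·(3/2)·(2·6²-6·6·(24/5)+3·(24/5)²+(3/2)²)/(6·6·20000) = 981/8000000 rad
Load 3 — uniform load w=-15 kN/m over full span:
  θ_3 = -w(L³-6Lx²+4x³)/(24EI) = -(-15)·(6³-6·6·(24/5)²+4·(24/5)³)/(24·20000) = -2673/500000 rad
Load 4 — applied couple M₀=19 kN·m at a=18/5 m (b=L-a=12/5):
  θ_4 = (M₀x²/(2L)-M₀(x-a)+C₁)/EI  [x>a] with C₁=M₀(3b²-L²)/(6L)=-247/25 = (19·(24/5)²/(2·6)-19·((24/5)-(18/5))+(-247/25))/20000 = 19/100000 rad
Superposition: θ = Σ θ_i = -112097/24000000 rad ≈ -0.004671 rad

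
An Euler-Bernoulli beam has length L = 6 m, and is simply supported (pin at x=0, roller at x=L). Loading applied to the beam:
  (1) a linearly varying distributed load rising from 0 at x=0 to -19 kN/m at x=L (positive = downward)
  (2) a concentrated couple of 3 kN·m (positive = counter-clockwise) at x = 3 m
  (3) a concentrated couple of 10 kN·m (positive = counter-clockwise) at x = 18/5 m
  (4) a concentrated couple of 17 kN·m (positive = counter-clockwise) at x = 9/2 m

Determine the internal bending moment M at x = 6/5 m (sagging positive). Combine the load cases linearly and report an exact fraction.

M(6/5) = -1986/125 kN·m

Load 1 — triangular load w₀=-19 kN/m (0→w₀ over full span):
  M_1 = w₀Lx/6 - w₀x³/(6L) = (-19)·6·(6/5)/6 - (-19)·(6/5)³/(6·6) = -2736/125 kN·m
Load 2 — applied couple M₀=3 kN·m at a=3 m (b=L-a=3):
  M_2 = M₀x/L  [x≤a] = 3·(6/5)/6 = 3/5 kN·m
Load 3 — applied couple M₀=10 kN·m at a=18/5 m (b=L-a=12/5):
  M_3 = M₀x/L  [x≤a] = 10·(6/5)/6 = 2 kN·m
Load 4 — applied couple M₀=17 kN·m at a=9/2 m (b=L-a=3/2):
  M_4 = M₀x/L  [x≤a] = 17·(6/5)/6 = 17/5 kN·m
Superposition: M = Σ M_i = -1986/125 kN·m ≈ -15.888000 kN·m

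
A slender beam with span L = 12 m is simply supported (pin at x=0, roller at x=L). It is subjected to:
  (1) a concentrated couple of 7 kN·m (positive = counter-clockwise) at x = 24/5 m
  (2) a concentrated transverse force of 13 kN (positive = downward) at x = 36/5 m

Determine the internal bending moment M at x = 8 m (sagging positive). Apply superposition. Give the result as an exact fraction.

M(8) = 433/15 kN·m

Load 1 — applied couple M₀=7 kN·m at a=24/5 m (b=L-a=36/5):
  M_1 = M₀x/L - M₀  [x>a] = 7·8/12 - 7 = -7/3 kN·m
Load 2 — point force P=13 kN at a=36/5 m (b=L-a=24/5):
  M_2 = Pa(L-x)/L  [x>a] = 13·(36/5)·(12-8)/12 = 156/5 kN·m
Superposition: M = Σ M_i = 433/15 kN·m ≈ 28.866667 kN·m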